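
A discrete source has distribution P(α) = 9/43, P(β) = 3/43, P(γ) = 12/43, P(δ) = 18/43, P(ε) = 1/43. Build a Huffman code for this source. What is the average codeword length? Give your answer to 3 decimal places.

Repeatedly combine the two least-probable nodes; the expected code length is the sum of the merged weights.
merge 1/43 + 3/43 → 4/43
merge 4/43 + 9/43 → 13/43
merge 12/43 + 13/43 → 25/43
merge 18/43 + 25/43 → 1
L = 4/43 + 13/43 + 25/43 + 1 = 85/43 ≈ 1.977 bits/symbol.

1.977 bits/symbol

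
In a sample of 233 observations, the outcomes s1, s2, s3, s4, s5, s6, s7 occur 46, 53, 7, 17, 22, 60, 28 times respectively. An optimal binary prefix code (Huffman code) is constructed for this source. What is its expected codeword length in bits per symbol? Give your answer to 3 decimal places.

Probabilities are the counts divided by 233.
Repeatedly combine the two least-probable nodes; the expected code length is the sum of the merged weights.
merge 7/233 + 17/233 → 24/233
merge 22/233 + 24/233 → 46/233
merge 28/233 + 46/233 → 74/233
merge 46/233 + 53/233 → 99/233
merge 60/233 + 74/233 → 134/233
merge 99/233 + 134/233 → 1
L = 24/233 + 46/233 + 74/233 + 99/233 + 134/233 + 1 = 610/233 ≈ 2.618 bits/symbol.

2.618 bits/symbol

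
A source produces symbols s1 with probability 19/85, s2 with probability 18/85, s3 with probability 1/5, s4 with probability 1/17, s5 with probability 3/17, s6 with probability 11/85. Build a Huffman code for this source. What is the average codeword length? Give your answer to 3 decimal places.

Repeatedly combine the two least-probable nodes; the expected code length is the sum of the merged weights.
merge 1/17 + 11/85 → 16/85
merge 3/17 + 16/85 → 31/85
merge 1/5 + 18/85 → 7/17
merge 19/85 + 31/85 → 10/17
merge 7/17 + 10/17 → 1
L = 16/85 + 31/85 + 7/17 + 10/17 + 1 = 217/85 ≈ 2.553 bits/symbol.

2.553 bits/symbol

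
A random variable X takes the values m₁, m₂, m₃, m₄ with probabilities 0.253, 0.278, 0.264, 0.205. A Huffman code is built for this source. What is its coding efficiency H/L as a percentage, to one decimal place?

Entropy H = −Σ p log₂ p ≈ 1.9910 bits.
Huffman merges: 41/200+253/1000→229/500; 33/125+139/500→271/500; 229/500+271/500→1. L = 2 ≈ 2.0000.
Efficiency = H/L = 1.9910/2.0000 = 99.6%.

99.6%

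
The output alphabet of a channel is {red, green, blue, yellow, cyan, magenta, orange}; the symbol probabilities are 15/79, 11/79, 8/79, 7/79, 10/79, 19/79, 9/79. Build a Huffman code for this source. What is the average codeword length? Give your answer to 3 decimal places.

Repeatedly combine the two least-probable nodes; the expected code length is the sum of the merged weights.
merge 7/79 + 8/79 → 15/79
merge 9/79 + 10/79 → 19/79
merge 11/79 + 15/79 → 26/79
merge 15/79 + 19/79 → 34/79
merge 19/79 + 26/79 → 45/79
merge 34/79 + 45/79 → 1
L = 15/79 + 19/79 + 26/79 + 34/79 + 45/79 + 1 = 218/79 ≈ 2.759 bits/symbol.

2.759 bits/symbol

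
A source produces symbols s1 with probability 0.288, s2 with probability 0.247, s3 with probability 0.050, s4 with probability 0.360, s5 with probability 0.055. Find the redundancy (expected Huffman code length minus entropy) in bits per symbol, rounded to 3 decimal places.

Entropy H = −Σ p log₂ p ≈ 1.9924 bits.
Huffman merges: 1/20+11/200→21/200; 21/200+247/1000→44/125; 36/125+44/125→16/25; 9/25+16/25→1. L = 2097/1000 ≈ 2.0970.
L − H = 2.0970 − 1.9924 = 0.105 bits.

0.105 bits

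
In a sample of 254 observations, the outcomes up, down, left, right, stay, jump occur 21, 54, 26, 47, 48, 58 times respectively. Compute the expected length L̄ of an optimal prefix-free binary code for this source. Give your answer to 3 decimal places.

Probabilities are the counts divided by 254.
Repeatedly combine the two least-probable nodes; the expected code length is the sum of the merged weights.
merge 21/254 + 13/127 → 47/254
merge 47/254 + 47/254 → 47/127
merge 24/127 + 27/127 → 51/127
merge 29/127 + 47/127 → 76/127
merge 51/127 + 76/127 → 1
L = 47/254 + 47/127 + 51/127 + 76/127 + 1 = 649/254 ≈ 2.555 bits/symbol.

2.555 bits/symbol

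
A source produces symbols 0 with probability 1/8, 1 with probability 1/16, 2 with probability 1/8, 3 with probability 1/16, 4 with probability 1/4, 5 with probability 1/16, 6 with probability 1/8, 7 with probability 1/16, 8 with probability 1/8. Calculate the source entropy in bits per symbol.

3 bits

Each probability is a power of 1/2, so log₂(1/p) is an integer.
H = Σ p·log₂(1/p) = 1/8·3 + 1/16·4 + 1/8·3 + 1/16·4 + 1/4·2 + 1/16·4 + 1/8·3 + 1/16·4 + 1/8·3 = 3 bits.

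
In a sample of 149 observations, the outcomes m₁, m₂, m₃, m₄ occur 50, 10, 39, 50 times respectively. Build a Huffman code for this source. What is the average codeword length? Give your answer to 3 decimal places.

1.993 bits/symbol

Probabilities are the counts divided by 149.
Repeatedly combine the two least-probable nodes; the expected code length is the sum of the merged weights.
merge 10/149 + 39/149 → 49/149
merge 49/149 + 50/149 → 99/149
merge 50/149 + 99/149 → 1
L = 49/149 + 99/149 + 1 = 297/149 ≈ 1.993 bits/symbol.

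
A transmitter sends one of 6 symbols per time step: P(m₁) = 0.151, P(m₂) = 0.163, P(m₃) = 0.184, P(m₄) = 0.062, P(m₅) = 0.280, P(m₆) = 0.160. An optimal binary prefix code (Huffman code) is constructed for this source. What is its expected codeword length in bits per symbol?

Repeatedly combine the two least-probable nodes; the expected code length is the sum of the merged weights.
merge 31/500 + 151/1000 → 213/1000
merge 4/25 + 163/1000 → 323/1000
merge 23/125 + 213/1000 → 397/1000
merge 7/25 + 323/1000 → 603/1000
merge 397/1000 + 603/1000 → 1
L = 213/1000 + 323/1000 + 397/1000 + 603/1000 + 1 = 317/125 = 2.536 bits/symbol.

2.536 bits/symbol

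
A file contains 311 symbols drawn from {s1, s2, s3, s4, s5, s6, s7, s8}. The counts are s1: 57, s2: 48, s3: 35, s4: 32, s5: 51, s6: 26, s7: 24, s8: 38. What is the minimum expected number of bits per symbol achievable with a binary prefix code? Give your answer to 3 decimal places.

2.977 bits/symbol

Probabilities are the counts divided by 311.
Repeatedly combine the two least-probable nodes; the expected code length is the sum of the merged weights.
merge 24/311 + 26/311 → 50/311
merge 32/311 + 35/311 → 67/311
merge 38/311 + 48/311 → 86/311
merge 50/311 + 51/311 → 101/311
merge 57/311 + 67/311 → 124/311
merge 86/311 + 101/311 → 187/311
merge 124/311 + 187/311 → 1
L = 50/311 + 67/311 + 86/311 + 101/311 + 124/311 + 187/311 + 1 = 926/311 ≈ 2.977 bits/symbol.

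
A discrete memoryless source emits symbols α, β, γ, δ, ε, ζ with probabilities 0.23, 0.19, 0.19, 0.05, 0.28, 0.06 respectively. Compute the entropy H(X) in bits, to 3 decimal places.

2.372 bits

H = −Σ pᵢ log₂ pᵢ.
−0.23·log₂(0.23) = 0.4877
−0.19·log₂(0.19) = 0.4552
−0.19·log₂(0.19) = 0.4552
−0.05·log₂(0.05) = 0.2161
−0.28·log₂(0.28) = 0.5142
−0.06·log₂(0.06) = 0.2435
Sum ≈ 2.3720 → 2.372 bits.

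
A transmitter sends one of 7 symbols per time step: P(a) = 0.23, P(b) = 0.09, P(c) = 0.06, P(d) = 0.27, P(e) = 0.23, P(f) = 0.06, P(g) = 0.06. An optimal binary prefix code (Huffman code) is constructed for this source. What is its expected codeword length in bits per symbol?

2.54 bits/symbol

Repeatedly combine the two least-probable nodes; the expected code length is the sum of the merged weights.
merge 3/50 + 3/50 → 3/25
merge 3/50 + 9/100 → 3/20
merge 3/25 + 3/20 → 27/100
merge 23/100 + 23/100 → 23/50
merge 27/100 + 27/100 → 27/50
merge 23/50 + 27/50 → 1
L = 3/25 + 3/20 + 27/100 + 23/50 + 27/50 + 1 = 127/50 = 2.54 bits/symbol.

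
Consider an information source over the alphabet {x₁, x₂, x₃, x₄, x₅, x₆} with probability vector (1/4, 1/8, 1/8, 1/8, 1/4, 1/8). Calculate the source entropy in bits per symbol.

2.5 bits

Each probability is a power of 1/2, so log₂(1/p) is an integer.
H = Σ p·log₂(1/p) = 1/4·2 + 1/8·3 + 1/8·3 + 1/8·3 + 1/4·2 + 1/8·3 = 2.5 bits.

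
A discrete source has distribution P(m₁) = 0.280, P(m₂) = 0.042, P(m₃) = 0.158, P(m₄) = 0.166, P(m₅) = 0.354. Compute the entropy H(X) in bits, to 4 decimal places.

2.0873 bits

H = −Σ pᵢ log₂ pᵢ.
−0.280·log₂(0.280) = 0.5142
−0.042·log₂(0.042) = 0.1921
−0.158·log₂(0.158) = 0.4206
−0.166·log₂(0.166) = 0.4301
−0.354·log₂(0.354) = 0.5304
Sum ≈ 2.0873 → 2.0873 bits.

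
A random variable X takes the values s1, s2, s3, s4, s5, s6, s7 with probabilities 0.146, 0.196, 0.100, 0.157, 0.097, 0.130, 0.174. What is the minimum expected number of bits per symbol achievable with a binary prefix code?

Repeatedly combine the two least-probable nodes; the expected code length is the sum of the merged weights.
merge 97/1000 + 1/10 → 197/1000
merge 13/100 + 73/500 → 69/250
merge 157/1000 + 87/500 → 331/1000
merge 49/250 + 197/1000 → 393/1000
merge 69/250 + 331/1000 → 607/1000
merge 393/1000 + 607/1000 → 1
L = 197/1000 + 69/250 + 331/1000 + 393/1000 + 607/1000 + 1 = 701/250 = 2.804 bits/symbol.

2.804 bits/symbol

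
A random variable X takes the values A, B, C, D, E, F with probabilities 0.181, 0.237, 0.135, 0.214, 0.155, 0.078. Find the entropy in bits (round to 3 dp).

H = −Σ pᵢ log₂ pᵢ.
−0.181·log₂(0.181) = 0.4463
−0.237·log₂(0.237) = 0.4923
−0.135·log₂(0.135) = 0.3900
−0.214·log₂(0.214) = 0.4760
−0.155·log₂(0.155) = 0.4169
−0.078·log₂(0.078) = 0.2871
Sum ≈ 2.5086 → 2.509 bits.

2.509 bits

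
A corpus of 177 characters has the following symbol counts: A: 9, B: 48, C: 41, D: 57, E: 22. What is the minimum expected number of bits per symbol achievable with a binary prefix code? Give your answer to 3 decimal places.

2.175 bits/symbol

Probabilities are the counts divided by 177.
Repeatedly combine the two least-probable nodes; the expected code length is the sum of the merged weights.
merge 3/59 + 22/177 → 31/177
merge 31/177 + 41/177 → 24/59
merge 16/59 + 19/59 → 35/59
merge 24/59 + 35/59 → 1
L = 31/177 + 24/59 + 35/59 + 1 = 385/177 ≈ 2.175 bits/symbol.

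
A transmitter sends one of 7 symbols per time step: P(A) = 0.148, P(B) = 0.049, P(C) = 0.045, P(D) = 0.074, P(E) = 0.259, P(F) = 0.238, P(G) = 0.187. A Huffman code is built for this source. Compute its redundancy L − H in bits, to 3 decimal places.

0.028 bits

Entropy H = −Σ p log₂ p ≈ 2.5504 bits.
Huffman merges: 9/200+49/1000→47/500; 37/500+47/500→21/125; 37/250+21/125→79/250; 187/1000+119/500→17/40; 259/1000+79/250→23/40; 17/40+23/40→1. L = 1289/500 ≈ 2.5780.
L − H = 2.5780 − 2.5504 = 0.028 bits.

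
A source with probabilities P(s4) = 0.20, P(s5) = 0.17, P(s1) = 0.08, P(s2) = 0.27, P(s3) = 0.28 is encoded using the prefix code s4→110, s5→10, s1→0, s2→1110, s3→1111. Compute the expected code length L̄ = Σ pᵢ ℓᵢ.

L̄ = Σ pᵢ·ℓᵢ = 0.20·3 + 0.17·2 + 0.08·1 + 0.27·4 + 0.28·4 = 3.22 bits/symbol.

3.22 bits/symbol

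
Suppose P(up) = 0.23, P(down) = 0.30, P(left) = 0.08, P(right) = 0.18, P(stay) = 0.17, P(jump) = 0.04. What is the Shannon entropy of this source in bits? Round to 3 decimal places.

2.366 bits

H = −Σ pᵢ log₂ pᵢ.
−0.23·log₂(0.23) = 0.4877
−0.30·log₂(0.30) = 0.5211
−0.08·log₂(0.08) = 0.2915
−0.18·log₂(0.18) = 0.4453
−0.17·log₂(0.17) = 0.4346
−0.04·log₂(0.04) = 0.1858
Sum ≈ 2.3659 → 2.366 bits.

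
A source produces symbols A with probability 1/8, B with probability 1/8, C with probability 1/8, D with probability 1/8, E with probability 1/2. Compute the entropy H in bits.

2 bits

Each probability is a power of 1/2, so log₂(1/p) is an integer.
H = Σ p·log₂(1/p) = 1/8·3 + 1/8·3 + 1/8·3 + 1/8·3 + 1/2·1 = 2 bits.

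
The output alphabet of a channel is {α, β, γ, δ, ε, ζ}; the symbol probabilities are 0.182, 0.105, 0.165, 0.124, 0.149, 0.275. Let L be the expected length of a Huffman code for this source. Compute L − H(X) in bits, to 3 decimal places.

0.030 bits

Entropy H = −Σ p log₂ p ≈ 2.5125 bits.
Huffman merges: 21/200+31/250→229/1000; 149/1000+33/200→157/500; 91/500+229/1000→411/1000; 11/40+157/500→589/1000; 411/1000+589/1000→1. L = 2543/1000 ≈ 2.5430.
L − H = 2.5430 − 2.5125 = 0.030 bits.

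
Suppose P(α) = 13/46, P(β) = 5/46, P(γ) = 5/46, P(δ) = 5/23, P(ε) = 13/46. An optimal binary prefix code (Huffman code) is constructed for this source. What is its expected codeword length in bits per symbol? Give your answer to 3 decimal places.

2.217 bits/symbol

Repeatedly combine the two least-probable nodes; the expected code length is the sum of the merged weights.
merge 5/46 + 5/46 → 5/23
merge 5/23 + 5/23 → 10/23
merge 13/46 + 13/46 → 13/23
merge 10/23 + 13/23 → 1
L = 5/23 + 10/23 + 13/23 + 1 = 51/23 ≈ 2.217 bits/symbol.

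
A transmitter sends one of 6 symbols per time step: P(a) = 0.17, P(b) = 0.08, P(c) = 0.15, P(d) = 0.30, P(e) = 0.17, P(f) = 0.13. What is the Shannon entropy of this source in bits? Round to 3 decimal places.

H = −Σ pᵢ log₂ pᵢ.
−0.17·log₂(0.17) = 0.4346
−0.08·log₂(0.08) = 0.2915
−0.15·log₂(0.15) = 0.4105
−0.30·log₂(0.30) = 0.5211
−0.17·log₂(0.17) = 0.4346
−0.13·log₂(0.13) = 0.3826
Sum ≈ 2.4750 → 2.475 bits.

2.475 bits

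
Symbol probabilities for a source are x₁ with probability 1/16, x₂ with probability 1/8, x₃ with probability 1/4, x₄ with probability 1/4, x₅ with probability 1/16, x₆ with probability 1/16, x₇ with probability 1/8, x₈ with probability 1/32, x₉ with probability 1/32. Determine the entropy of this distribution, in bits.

Each probability is a power of 1/2, so log₂(1/p) is an integer.
H = Σ p·log₂(1/p) = 1/16·4 + 1/8·3 + 1/4·2 + 1/4·2 + 1/16·4 + 1/16·4 + 1/8·3 + 1/32·5 + 1/32·5 = 2.8125 bits.

2.8125 bits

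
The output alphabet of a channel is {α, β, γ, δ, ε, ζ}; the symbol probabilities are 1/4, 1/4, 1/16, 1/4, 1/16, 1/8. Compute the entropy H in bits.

2.375 bits

Each probability is a power of 1/2, so log₂(1/p) is an integer.
H = Σ p·log₂(1/p) = 1/4·2 + 1/4·2 + 1/16·4 + 1/4·2 + 1/16·4 + 1/8·3 = 2.375 bits.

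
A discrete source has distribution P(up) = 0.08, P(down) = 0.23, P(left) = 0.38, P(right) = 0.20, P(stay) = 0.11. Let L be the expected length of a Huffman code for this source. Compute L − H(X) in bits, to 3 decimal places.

Entropy H = −Σ p log₂ p ≈ 2.1243 bits.
Huffman merges: 2/25+11/100→19/100; 19/100+1/5→39/100; 23/100+19/50→61/100; 39/100+61/100→1. L = 219/100 ≈ 2.1900.
L − H = 2.1900 − 2.1243 = 0.066 bits.

0.066 bits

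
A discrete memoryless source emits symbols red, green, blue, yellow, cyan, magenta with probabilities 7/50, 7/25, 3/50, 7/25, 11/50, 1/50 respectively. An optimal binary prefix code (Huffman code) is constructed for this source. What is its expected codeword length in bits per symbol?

2.3 bits/symbol

Repeatedly combine the two least-probable nodes; the expected code length is the sum of the merged weights.
merge 1/50 + 3/50 → 2/25
merge 2/25 + 7/50 → 11/50
merge 11/50 + 11/50 → 11/25
merge 7/25 + 7/25 → 14/25
merge 11/25 + 14/25 → 1
L = 2/25 + 11/50 + 11/25 + 14/25 + 1 = 23/10 = 2.3 bits/symbol.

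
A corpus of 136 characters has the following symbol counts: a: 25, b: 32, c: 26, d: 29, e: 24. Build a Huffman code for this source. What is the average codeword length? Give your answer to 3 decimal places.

2.360 bits/symbol

Probabilities are the counts divided by 136.
Repeatedly combine the two least-probable nodes; the expected code length is the sum of the merged weights.
merge 3/17 + 25/136 → 49/136
merge 13/68 + 29/136 → 55/136
merge 4/17 + 49/136 → 81/136
merge 55/136 + 81/136 → 1
L = 49/136 + 55/136 + 81/136 + 1 = 321/136 ≈ 2.360 bits/symbol.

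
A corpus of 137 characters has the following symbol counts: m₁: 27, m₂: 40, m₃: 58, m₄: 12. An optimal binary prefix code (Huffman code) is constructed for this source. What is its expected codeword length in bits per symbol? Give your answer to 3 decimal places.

1.861 bits/symbol

Probabilities are the counts divided by 137.
Repeatedly combine the two least-probable nodes; the expected code length is the sum of the merged weights.
merge 12/137 + 27/137 → 39/137
merge 39/137 + 40/137 → 79/137
merge 58/137 + 79/137 → 1
L = 39/137 + 79/137 + 1 = 255/137 ≈ 1.861 bits/symbol.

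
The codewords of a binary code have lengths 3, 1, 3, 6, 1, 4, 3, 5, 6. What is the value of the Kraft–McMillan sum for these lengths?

With common denominator 2^6 = 64: Σ 2^(−ℓᵢ) = 8/64 + 32/64 + 8/64 + 1/64 + 32/64 + 4/64 + 8/64 + 2/64 + 1/64 = 96/64 = 1.5.

1.5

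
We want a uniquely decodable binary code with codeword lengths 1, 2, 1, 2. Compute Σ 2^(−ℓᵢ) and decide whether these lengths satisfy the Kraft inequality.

1.5; no

With common denominator 2^2 = 4: Σ 2^(−ℓᵢ) = 2/4 + 1/4 + 2/4 + 1/4 = 6/4 = 1.5.
Kraft's inequality requires Σ ≤ 1; here Σ = 1.5 > 1, so no such prefix code exists.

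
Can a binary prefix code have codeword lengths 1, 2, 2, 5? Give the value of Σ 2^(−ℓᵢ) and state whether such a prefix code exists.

1.03125; no

With common denominator 2^5 = 32: Σ 2^(−ℓᵢ) = 16/32 + 8/32 + 8/32 + 1/32 = 33/32 = 1.03125.
Kraft's inequality requires Σ ≤ 1; here Σ = 1.03125 > 1, so no such prefix code exists.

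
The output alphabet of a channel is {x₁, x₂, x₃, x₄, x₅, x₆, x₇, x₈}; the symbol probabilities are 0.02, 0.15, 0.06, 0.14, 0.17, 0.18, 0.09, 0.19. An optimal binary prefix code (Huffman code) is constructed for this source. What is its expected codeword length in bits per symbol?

Repeatedly combine the two least-probable nodes; the expected code length is the sum of the merged weights.
merge 1/50 + 3/50 → 2/25
merge 2/25 + 9/100 → 17/100
merge 7/50 + 3/20 → 29/100
merge 17/100 + 17/100 → 17/50
merge 9/50 + 19/100 → 37/100
merge 29/100 + 17/50 → 63/100
merge 37/100 + 63/100 → 1
L = 2/25 + 17/100 + 29/100 + 17/50 + 37/100 + 63/100 + 1 = 72/25 = 2.88 bits/symbol.

2.88 bits/symbol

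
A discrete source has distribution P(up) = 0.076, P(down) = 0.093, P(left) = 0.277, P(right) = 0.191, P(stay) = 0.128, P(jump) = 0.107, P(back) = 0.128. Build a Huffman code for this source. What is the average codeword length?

Repeatedly combine the two least-probable nodes; the expected code length is the sum of the merged weights.
merge 19/250 + 93/1000 → 169/1000
merge 107/1000 + 16/125 → 47/200
merge 16/125 + 169/1000 → 297/1000
merge 191/1000 + 47/200 → 213/500
merge 277/1000 + 297/1000 → 287/500
merge 213/500 + 287/500 → 1
L = 169/1000 + 47/200 + 297/1000 + 213/500 + 287/500 + 1 = 2701/1000 = 2.701 bits/symbol.

2.701 bits/symbol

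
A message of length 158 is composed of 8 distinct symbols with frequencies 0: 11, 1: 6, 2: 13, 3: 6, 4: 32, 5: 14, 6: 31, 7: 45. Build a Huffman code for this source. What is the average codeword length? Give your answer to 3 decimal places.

2.709 bits/symbol

Probabilities are the counts divided by 158.
Repeatedly combine the two least-probable nodes; the expected code length is the sum of the merged weights.
merge 3/79 + 3/79 → 6/79
merge 11/158 + 6/79 → 23/158
merge 13/158 + 7/79 → 27/158
merge 23/158 + 27/158 → 25/79
merge 31/158 + 16/79 → 63/158
merge 45/158 + 25/79 → 95/158
merge 63/158 + 95/158 → 1
L = 6/79 + 23/158 + 27/158 + 25/79 + 63/158 + 95/158 + 1 = 214/79 ≈ 2.709 bits/symbol.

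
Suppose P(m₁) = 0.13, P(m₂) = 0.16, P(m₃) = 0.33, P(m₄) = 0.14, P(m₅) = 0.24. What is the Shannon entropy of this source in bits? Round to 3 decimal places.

H = −Σ pᵢ log₂ pᵢ.
−0.13·log₂(0.13) = 0.3826
−0.16·log₂(0.16) = 0.4230
−0.33·log₂(0.33) = 0.5278
−0.14·log₂(0.14) = 0.3971
−0.24·log₂(0.24) = 0.4941
Sum ≈ 2.2247 → 2.225 bits.

2.225 bits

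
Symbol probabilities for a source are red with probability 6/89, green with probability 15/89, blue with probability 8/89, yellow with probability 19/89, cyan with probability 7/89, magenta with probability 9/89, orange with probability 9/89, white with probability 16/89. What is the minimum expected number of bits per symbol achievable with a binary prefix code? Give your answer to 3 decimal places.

Repeatedly combine the two least-probable nodes; the expected code length is the sum of the merged weights.
merge 6/89 + 7/89 → 13/89
merge 8/89 + 9/89 → 17/89
merge 9/89 + 13/89 → 22/89
merge 15/89 + 16/89 → 31/89
merge 17/89 + 19/89 → 36/89
merge 22/89 + 31/89 → 53/89
merge 36/89 + 53/89 → 1
L = 13/89 + 17/89 + 22/89 + 31/89 + 36/89 + 53/89 + 1 = 261/89 ≈ 2.933 bits/symbol.

2.933 bits/symbol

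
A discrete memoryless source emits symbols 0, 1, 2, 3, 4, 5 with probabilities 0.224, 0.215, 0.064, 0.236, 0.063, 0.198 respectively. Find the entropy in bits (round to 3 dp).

2.420 bits

H = −Σ pᵢ log₂ pᵢ.
−0.224·log₂(0.224) = 0.4835
−0.215·log₂(0.215) = 0.4768
−0.064·log₂(0.064) = 0.2538
−0.236·log₂(0.236) = 0.4916
−0.063·log₂(0.063) = 0.2513
−0.198·log₂(0.198) = 0.4626
Sum ≈ 2.4196 → 2.420 bits.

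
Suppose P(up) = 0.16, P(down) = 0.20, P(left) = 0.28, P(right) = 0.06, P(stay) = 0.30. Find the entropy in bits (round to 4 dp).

H = −Σ pᵢ log₂ pᵢ.
−0.16·log₂(0.16) = 0.4230
−0.20·log₂(0.20) = 0.4644
−0.28·log₂(0.28) = 0.5142
−0.06·log₂(0.06) = 0.2435
−0.30·log₂(0.30) = 0.5211
Sum ≈ 2.1662 → 2.1662 bits.

2.1662 bits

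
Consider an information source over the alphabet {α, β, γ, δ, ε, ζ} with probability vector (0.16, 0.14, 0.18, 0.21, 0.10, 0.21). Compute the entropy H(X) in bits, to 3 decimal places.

2.543 bits

H = −Σ pᵢ log₂ pᵢ.
−0.16·log₂(0.16) = 0.4230
−0.14·log₂(0.14) = 0.3971
−0.18·log₂(0.18) = 0.4453
−0.21·log₂(0.21) = 0.4728
−0.10·log₂(0.10) = 0.3322
−0.21·log₂(0.21) = 0.4728
Sum ≈ 2.5433 → 2.543 bits.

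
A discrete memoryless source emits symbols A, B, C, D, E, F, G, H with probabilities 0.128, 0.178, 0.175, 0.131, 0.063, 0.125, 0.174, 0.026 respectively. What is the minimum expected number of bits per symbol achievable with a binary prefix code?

Repeatedly combine the two least-probable nodes; the expected code length is the sum of the merged weights.
merge 13/500 + 63/1000 → 89/1000
merge 89/1000 + 1/8 → 107/500
merge 16/125 + 131/1000 → 259/1000
merge 87/500 + 7/40 → 349/1000
merge 89/500 + 107/500 → 49/125
merge 259/1000 + 349/1000 → 76/125
merge 49/125 + 76/125 → 1
L = 89/1000 + 107/500 + 259/1000 + 349/1000 + 49/125 + 76/125 + 1 = 2911/1000 = 2.911 bits/symbol.

2.911 bits/symbol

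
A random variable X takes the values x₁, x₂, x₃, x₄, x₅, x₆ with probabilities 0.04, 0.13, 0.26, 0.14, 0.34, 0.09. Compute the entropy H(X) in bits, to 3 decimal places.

2.313 bits

H = −Σ pᵢ log₂ pᵢ.
−0.04·log₂(0.04) = 0.1858
−0.13·log₂(0.13) = 0.3826
−0.26·log₂(0.26) = 0.5053
−0.14·log₂(0.14) = 0.3971
−0.34·log₂(0.34) = 0.5292
−0.09·log₂(0.09) = 0.3127
Sum ≈ 2.3126 → 2.313 bits.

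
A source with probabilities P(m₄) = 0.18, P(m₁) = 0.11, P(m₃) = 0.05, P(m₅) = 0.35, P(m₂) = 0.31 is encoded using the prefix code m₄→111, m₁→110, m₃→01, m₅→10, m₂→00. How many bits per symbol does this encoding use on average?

2.29 bits/symbol

L̄ = Σ pᵢ·ℓᵢ = 0.18·3 + 0.11·3 + 0.05·2 + 0.35·2 + 0.31·2 = 2.29 bits/symbol.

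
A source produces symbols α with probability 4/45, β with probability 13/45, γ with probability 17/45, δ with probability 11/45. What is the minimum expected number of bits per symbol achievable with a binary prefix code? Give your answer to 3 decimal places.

Repeatedly combine the two least-probable nodes; the expected code length is the sum of the merged weights.
merge 4/45 + 11/45 → 1/3
merge 13/45 + 1/3 → 28/45
merge 17/45 + 28/45 → 1
L = 1/3 + 28/45 + 1 = 88/45 ≈ 1.956 bits/symbol.

1.956 bits/symbol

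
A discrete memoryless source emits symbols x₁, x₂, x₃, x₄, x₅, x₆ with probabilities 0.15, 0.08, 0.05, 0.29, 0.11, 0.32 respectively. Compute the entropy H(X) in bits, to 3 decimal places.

H = −Σ pᵢ log₂ pᵢ.
−0.15·log₂(0.15) = 0.4105
−0.08·log₂(0.08) = 0.2915
−0.05·log₂(0.05) = 0.2161
−0.29·log₂(0.29) = 0.5179
−0.11·log₂(0.11) = 0.3503
−0.32·log₂(0.32) = 0.5260
Sum ≈ 2.3124 → 2.312 bits.

2.312 bits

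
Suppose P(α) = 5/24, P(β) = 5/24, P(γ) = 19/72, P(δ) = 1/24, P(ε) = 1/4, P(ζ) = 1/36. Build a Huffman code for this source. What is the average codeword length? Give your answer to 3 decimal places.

Repeatedly combine the two least-probable nodes; the expected code length is the sum of the merged weights.
merge 1/36 + 1/24 → 5/72
merge 5/72 + 5/24 → 5/18
merge 5/24 + 1/4 → 11/24
merge 19/72 + 5/18 → 13/24
merge 11/24 + 13/24 → 1
L = 5/72 + 5/18 + 11/24 + 13/24 + 1 = 169/72 ≈ 2.347 bits/symbol.

2.347 bits/symbol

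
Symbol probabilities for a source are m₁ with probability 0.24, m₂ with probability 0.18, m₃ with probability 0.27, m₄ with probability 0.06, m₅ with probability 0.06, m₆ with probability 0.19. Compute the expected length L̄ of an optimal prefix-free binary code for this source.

Repeatedly combine the two least-probable nodes; the expected code length is the sum of the merged weights.
merge 3/50 + 3/50 → 3/25
merge 3/25 + 9/50 → 3/10
merge 19/100 + 6/25 → 43/100
merge 27/100 + 3/10 → 57/100
merge 43/100 + 57/100 → 1
L = 3/25 + 3/10 + 43/100 + 57/100 + 1 = 121/50 = 2.42 bits/symbol.

2.42 bits/symbol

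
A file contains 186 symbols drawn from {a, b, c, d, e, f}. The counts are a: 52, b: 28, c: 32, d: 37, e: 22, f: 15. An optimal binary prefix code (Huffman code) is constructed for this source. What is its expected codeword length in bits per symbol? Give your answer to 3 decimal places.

2.522 bits/symbol

Probabilities are the counts divided by 186.
Repeatedly combine the two least-probable nodes; the expected code length is the sum of the merged weights.
merge 5/62 + 11/93 → 37/186
merge 14/93 + 16/93 → 10/31
merge 37/186 + 37/186 → 37/93
merge 26/93 + 10/31 → 56/93
merge 37/93 + 56/93 → 1
L = 37/186 + 10/31 + 37/93 + 56/93 + 1 = 469/186 ≈ 2.522 bits/symbol.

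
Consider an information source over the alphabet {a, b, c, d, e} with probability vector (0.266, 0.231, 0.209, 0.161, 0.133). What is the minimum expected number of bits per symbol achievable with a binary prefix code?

2.294 bits/symbol

Repeatedly combine the two least-probable nodes; the expected code length is the sum of the merged weights.
merge 133/1000 + 161/1000 → 147/500
merge 209/1000 + 231/1000 → 11/25
merge 133/500 + 147/500 → 14/25
merge 11/25 + 14/25 → 1
L = 147/500 + 11/25 + 14/25 + 1 = 1147/500 = 2.294 bits/symbol.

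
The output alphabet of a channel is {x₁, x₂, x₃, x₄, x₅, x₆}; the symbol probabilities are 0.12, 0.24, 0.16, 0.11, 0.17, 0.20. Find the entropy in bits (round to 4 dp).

2.5335 bits

H = −Σ pᵢ log₂ pᵢ.
−0.12·log₂(0.12) = 0.3671
−0.24·log₂(0.24) = 0.4941
−0.16·log₂(0.16) = 0.4230
−0.11·log₂(0.11) = 0.3503
−0.17·log₂(0.17) = 0.4346
−0.20·log₂(0.20) = 0.4644
Sum ≈ 2.5335 → 2.5335 bits.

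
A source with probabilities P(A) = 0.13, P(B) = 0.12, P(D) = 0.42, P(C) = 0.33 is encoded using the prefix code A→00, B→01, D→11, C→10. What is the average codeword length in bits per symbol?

2 bits/symbol

L̄ = Σ pᵢ·ℓᵢ = 0.13·2 + 0.12·2 + 0.42·2 + 0.33·2 = 2 bits/symbol.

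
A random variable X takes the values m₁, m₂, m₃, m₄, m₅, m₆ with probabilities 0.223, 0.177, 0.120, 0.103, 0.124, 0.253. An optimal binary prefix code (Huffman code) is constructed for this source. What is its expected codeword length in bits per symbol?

Repeatedly combine the two least-probable nodes; the expected code length is the sum of the merged weights.
merge 103/1000 + 3/25 → 223/1000
merge 31/250 + 177/1000 → 301/1000
merge 223/1000 + 223/1000 → 223/500
merge 253/1000 + 301/1000 → 277/500
merge 223/500 + 277/500 → 1
L = 223/1000 + 301/1000 + 223/500 + 277/500 + 1 = 631/250 = 2.524 bits/symbol.

2.524 bits/symbol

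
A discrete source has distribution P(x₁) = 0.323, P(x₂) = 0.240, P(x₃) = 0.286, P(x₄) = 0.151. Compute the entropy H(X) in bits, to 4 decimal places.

1.9491 bits

H = −Σ pᵢ log₂ pᵢ.
−0.323·log₂(0.323) = 0.5266
−0.240·log₂(0.240) = 0.4941
−0.286·log₂(0.286) = 0.5165
−0.151·log₂(0.151) = 0.4118
Sum ≈ 1.9491 → 1.9491 bits.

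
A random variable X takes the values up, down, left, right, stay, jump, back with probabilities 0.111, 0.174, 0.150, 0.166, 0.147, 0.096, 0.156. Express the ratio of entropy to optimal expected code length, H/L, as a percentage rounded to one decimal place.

Entropy H = −Σ p log₂ p ≈ 2.7809 bits.
Huffman merges: 12/125+111/1000→207/1000; 147/1000+3/20→297/1000; 39/250+83/500→161/500; 87/500+207/1000→381/1000; 297/1000+161/500→619/1000; 381/1000+619/1000→1. L = 1413/500 ≈ 2.8260.
Efficiency = H/L = 2.7809/2.8260 = 98.4%.

98.4%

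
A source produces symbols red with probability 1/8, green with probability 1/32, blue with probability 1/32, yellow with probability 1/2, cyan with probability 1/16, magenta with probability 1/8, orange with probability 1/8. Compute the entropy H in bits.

2.1875 bits

Each probability is a power of 1/2, so log₂(1/p) is an integer.
H = Σ p·log₂(1/p) = 1/8·3 + 1/32·5 + 1/32·5 + 1/2·1 + 1/16·4 + 1/8·3 + 1/8·3 = 2.1875 bits.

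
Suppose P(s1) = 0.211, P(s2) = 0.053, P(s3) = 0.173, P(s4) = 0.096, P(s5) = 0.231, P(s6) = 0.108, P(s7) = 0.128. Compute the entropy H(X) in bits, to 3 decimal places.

H = −Σ pᵢ log₂ pᵢ.
−0.211·log₂(0.211) = 0.4736
−0.053·log₂(0.053) = 0.2246
−0.173·log₂(0.173) = 0.4379
−0.096·log₂(0.096) = 0.3246
−0.231·log₂(0.231) = 0.4883
−0.108·log₂(0.108) = 0.3468
−0.128·log₂(0.128) = 0.3796
Sum ≈ 2.6754 → 2.675 bits.

2.675 bits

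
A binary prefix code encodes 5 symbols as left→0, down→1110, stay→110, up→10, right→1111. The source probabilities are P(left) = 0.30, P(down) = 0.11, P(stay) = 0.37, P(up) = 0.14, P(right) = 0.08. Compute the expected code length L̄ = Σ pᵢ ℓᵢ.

2.45 bits/symbol

L̄ = Σ pᵢ·ℓᵢ = 0.30·1 + 0.11·4 + 0.37·3 + 0.14·2 + 0.08·4 = 2.45 bits/symbol.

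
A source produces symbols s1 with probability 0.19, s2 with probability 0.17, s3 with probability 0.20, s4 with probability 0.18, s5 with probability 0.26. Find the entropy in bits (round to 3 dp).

H = −Σ pᵢ log₂ pᵢ.
−0.19·log₂(0.19) = 0.4552
−0.17·log₂(0.17) = 0.4346
−0.20·log₂(0.20) = 0.4644
−0.18·log₂(0.18) = 0.4453
−0.26·log₂(0.26) = 0.5053
Sum ≈ 2.3048 → 2.305 bits.

2.305 bits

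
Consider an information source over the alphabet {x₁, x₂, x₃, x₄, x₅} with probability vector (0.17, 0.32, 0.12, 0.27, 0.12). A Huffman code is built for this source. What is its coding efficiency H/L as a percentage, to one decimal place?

Entropy H = −Σ p log₂ p ≈ 2.2048 bits.
Huffman merges: 3/25+3/25→6/25; 17/100+6/25→41/100; 27/100+8/25→59/100; 41/100+59/100→1. L = 56/25 ≈ 2.2400.
Efficiency = H/L = 2.2048/2.2400 = 98.4%.

98.4%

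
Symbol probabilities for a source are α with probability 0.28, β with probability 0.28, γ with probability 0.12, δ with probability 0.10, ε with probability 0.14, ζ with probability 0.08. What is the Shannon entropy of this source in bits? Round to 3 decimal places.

2.416 bits

H = −Σ pᵢ log₂ pᵢ.
−0.28·log₂(0.28) = 0.5142
−0.28·log₂(0.28) = 0.5142
−0.12·log₂(0.12) = 0.3671
−0.10·log₂(0.10) = 0.3322
−0.14·log₂(0.14) = 0.3971
−0.08·log₂(0.08) = 0.2915
Sum ≈ 2.4163 → 2.416 bits.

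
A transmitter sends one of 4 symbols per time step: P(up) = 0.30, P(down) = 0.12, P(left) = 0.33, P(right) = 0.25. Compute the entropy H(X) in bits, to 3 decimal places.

H = −Σ pᵢ log₂ pᵢ.
−0.30·log₂(0.30) = 0.5211
−0.12·log₂(0.12) = 0.3671
−0.33·log₂(0.33) = 0.5278
−0.25·log₂(0.25) = 0.5000
Sum ≈ 1.9160 → 1.916 bits.

1.916 bits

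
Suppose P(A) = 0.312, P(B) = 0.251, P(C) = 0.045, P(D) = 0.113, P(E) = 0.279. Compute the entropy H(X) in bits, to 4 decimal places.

H = −Σ pᵢ log₂ pᵢ.
−0.312·log₂(0.312) = 0.5243
−0.251·log₂(0.251) = 0.5006
−0.045·log₂(0.045) = 0.2013
−0.113·log₂(0.113) = 0.3555
−0.279·log₂(0.279) = 0.5138
Sum ≈ 2.0954 → 2.0954 bits.

2.0954 bits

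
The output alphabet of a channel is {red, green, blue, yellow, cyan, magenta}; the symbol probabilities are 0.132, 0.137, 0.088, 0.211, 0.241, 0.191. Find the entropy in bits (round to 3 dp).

H = −Σ pᵢ log₂ pᵢ.
−0.132·log₂(0.132) = 0.3856
−0.137·log₂(0.137) = 0.3929
−0.088·log₂(0.088) = 0.3086
−0.211·log₂(0.211) = 0.4736
−0.241·log₂(0.241) = 0.4947
−0.191·log₂(0.191) = 0.4562
Sum ≈ 2.5116 → 2.512 bits.

2.512 bits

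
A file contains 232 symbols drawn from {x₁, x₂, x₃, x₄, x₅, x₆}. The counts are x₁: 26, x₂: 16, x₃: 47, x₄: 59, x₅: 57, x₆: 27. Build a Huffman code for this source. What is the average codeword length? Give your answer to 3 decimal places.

2.478 bits/symbol

Probabilities are the counts divided by 232.
Repeatedly combine the two least-probable nodes; the expected code length is the sum of the merged weights.
merge 2/29 + 13/116 → 21/116
merge 27/232 + 21/116 → 69/232
merge 47/232 + 57/232 → 13/29
merge 59/232 + 69/232 → 16/29
merge 13/29 + 16/29 → 1
L = 21/116 + 69/232 + 13/29 + 16/29 + 1 = 575/232 ≈ 2.478 bits/symbol.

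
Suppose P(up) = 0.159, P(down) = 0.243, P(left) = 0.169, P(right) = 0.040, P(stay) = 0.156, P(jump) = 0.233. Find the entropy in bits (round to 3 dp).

H = −Σ pᵢ log₂ pᵢ.
−0.159·log₂(0.159) = 0.4218
−0.243·log₂(0.243) = 0.4960
−0.169·log₂(0.169) = 0.4335
−0.040·log₂(0.040) = 0.1858
−0.156·log₂(0.156) = 0.4181
−0.233·log₂(0.233) = 0.4897
Sum ≈ 2.4448 → 2.445 bits.

2.445 bits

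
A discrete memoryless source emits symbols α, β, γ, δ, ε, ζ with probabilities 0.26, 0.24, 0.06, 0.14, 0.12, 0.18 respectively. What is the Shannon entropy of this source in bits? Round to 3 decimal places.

H = −Σ pᵢ log₂ pᵢ.
−0.26·log₂(0.26) = 0.5053
−0.24·log₂(0.24) = 0.4941
−0.06·log₂(0.06) = 0.2435
−0.14·log₂(0.14) = 0.3971
−0.12·log₂(0.12) = 0.3671
−0.18·log₂(0.18) = 0.4453
Sum ≈ 2.4524 → 2.452 bits.

2.452 bits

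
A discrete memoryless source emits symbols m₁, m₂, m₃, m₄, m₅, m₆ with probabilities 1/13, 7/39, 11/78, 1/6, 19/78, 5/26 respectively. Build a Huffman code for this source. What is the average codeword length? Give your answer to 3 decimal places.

Repeatedly combine the two least-probable nodes; the expected code length is the sum of the merged weights.
merge 1/13 + 11/78 → 17/78
merge 1/6 + 7/39 → 9/26
merge 5/26 + 17/78 → 16/39
merge 19/78 + 9/26 → 23/39
merge 16/39 + 23/39 → 1
L = 17/78 + 9/26 + 16/39 + 23/39 + 1 = 100/39 ≈ 2.564 bits/symbol.

2.564 bits/symbol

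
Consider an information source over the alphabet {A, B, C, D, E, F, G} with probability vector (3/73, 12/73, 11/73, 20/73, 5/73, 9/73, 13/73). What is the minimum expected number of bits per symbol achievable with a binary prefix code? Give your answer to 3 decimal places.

2.658 bits/symbol

Repeatedly combine the two least-probable nodes; the expected code length is the sum of the merged weights.
merge 3/73 + 5/73 → 8/73
merge 8/73 + 9/73 → 17/73
merge 11/73 + 12/73 → 23/73
merge 13/73 + 17/73 → 30/73
merge 20/73 + 23/73 → 43/73
merge 30/73 + 43/73 → 1
L = 8/73 + 17/73 + 23/73 + 30/73 + 43/73 + 1 = 194/73 ≈ 2.658 bits/symbol.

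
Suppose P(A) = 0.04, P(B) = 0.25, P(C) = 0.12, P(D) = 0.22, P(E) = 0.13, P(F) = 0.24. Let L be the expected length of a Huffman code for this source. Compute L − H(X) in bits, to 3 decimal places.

Entropy H = −Σ p log₂ p ≈ 2.4102 bits.
Huffman merges: 1/25+3/25→4/25; 13/100+4/25→29/100; 11/50+6/25→23/50; 1/4+29/100→27/50; 23/50+27/50→1. L = 49/20 ≈ 2.4500.
L − H = 2.4500 − 2.4102 = 0.040 bits.

0.040 bits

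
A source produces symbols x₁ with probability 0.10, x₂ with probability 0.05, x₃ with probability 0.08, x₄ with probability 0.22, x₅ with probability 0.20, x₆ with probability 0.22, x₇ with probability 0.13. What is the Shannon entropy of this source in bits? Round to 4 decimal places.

2.6480 bits

H = −Σ pᵢ log₂ pᵢ.
−0.10·log₂(0.10) = 0.3322
−0.05·log₂(0.05) = 0.2161
−0.08·log₂(0.08) = 0.2915
−0.22·log₂(0.22) = 0.4806
−0.20·log₂(0.20) = 0.4644
−0.22·log₂(0.22) = 0.4806
−0.13·log₂(0.13) = 0.3826
Sum ≈ 2.6480 → 2.6480 bits.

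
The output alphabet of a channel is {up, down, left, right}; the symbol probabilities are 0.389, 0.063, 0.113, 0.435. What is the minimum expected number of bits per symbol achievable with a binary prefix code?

Repeatedly combine the two least-probable nodes; the expected code length is the sum of the merged weights.
merge 63/1000 + 113/1000 → 22/125
merge 22/125 + 389/1000 → 113/200
merge 87/200 + 113/200 → 1
L = 22/125 + 113/200 + 1 = 1741/1000 = 1.741 bits/symbol.

1.741 bits/symbol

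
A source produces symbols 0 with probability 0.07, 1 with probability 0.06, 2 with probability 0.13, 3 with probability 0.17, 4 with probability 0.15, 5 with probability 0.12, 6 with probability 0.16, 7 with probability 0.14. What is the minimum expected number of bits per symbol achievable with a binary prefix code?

2.96 bits/symbol

Repeatedly combine the two least-probable nodes; the expected code length is the sum of the merged weights.
merge 3/50 + 7/100 → 13/100
merge 3/25 + 13/100 → 1/4
merge 13/100 + 7/50 → 27/100
merge 3/20 + 4/25 → 31/100
merge 17/100 + 1/4 → 21/50
merge 27/100 + 31/100 → 29/50
merge 21/50 + 29/50 → 1
L = 13/100 + 1/4 + 27/100 + 31/100 + 21/50 + 29/50 + 1 = 74/25 = 2.96 bits/symbol.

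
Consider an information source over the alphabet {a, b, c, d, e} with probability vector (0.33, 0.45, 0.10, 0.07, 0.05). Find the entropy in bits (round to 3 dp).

1.863 bits

H = −Σ pᵢ log₂ pᵢ.
−0.33·log₂(0.33) = 0.5278
−0.45·log₂(0.45) = 0.5184
−0.10·log₂(0.10) = 0.3322
−0.07·log₂(0.07) = 0.2686
−0.05·log₂(0.05) = 0.2161
Sum ≈ 1.8631 → 1.863 bits.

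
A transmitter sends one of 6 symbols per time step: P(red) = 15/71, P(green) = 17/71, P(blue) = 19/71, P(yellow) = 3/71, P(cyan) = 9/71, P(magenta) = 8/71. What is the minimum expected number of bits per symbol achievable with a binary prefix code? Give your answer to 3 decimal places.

2.437 bits/symbol

Repeatedly combine the two least-probable nodes; the expected code length is the sum of the merged weights.
merge 3/71 + 8/71 → 11/71
merge 9/71 + 11/71 → 20/71
merge 15/71 + 17/71 → 32/71
merge 19/71 + 20/71 → 39/71
merge 32/71 + 39/71 → 1
L = 11/71 + 20/71 + 32/71 + 39/71 + 1 = 173/71 ≈ 2.437 bits/symbol.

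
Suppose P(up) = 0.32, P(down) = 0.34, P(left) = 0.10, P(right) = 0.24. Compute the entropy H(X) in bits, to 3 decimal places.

1.882 bits

H = −Σ pᵢ log₂ pᵢ.
−0.32·log₂(0.32) = 0.5260
−0.34·log₂(0.34) = 0.5292
−0.10·log₂(0.10) = 0.3322
−0.24·log₂(0.24) = 0.4941
Sum ≈ 1.8815 → 1.882 bits.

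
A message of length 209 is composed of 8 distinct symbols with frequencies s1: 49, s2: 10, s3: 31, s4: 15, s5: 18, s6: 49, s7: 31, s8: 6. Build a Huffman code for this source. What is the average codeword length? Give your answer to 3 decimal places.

Probabilities are the counts divided by 209.
Repeatedly combine the two least-probable nodes; the expected code length is the sum of the merged weights.
merge 6/209 + 10/209 → 16/209
merge 15/209 + 16/209 → 31/209
merge 18/209 + 31/209 → 49/209
merge 31/209 + 31/209 → 62/209
merge 49/209 + 49/209 → 98/209
merge 49/209 + 62/209 → 111/209
merge 98/209 + 111/209 → 1
L = 16/209 + 31/209 + 49/209 + 62/209 + 98/209 + 111/209 + 1 = 576/209 ≈ 2.756 bits/symbol.

2.756 bits/symbol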